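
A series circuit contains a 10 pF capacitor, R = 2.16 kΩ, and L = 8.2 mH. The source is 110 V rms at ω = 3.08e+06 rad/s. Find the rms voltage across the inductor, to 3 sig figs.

369 V

X_L = ωL = 25300 Ω
X_C = 1/(ωC) = 32500 Ω
Net reactance X = X_L − X_C = -7210 Ω
Z = 2160 − j7210 Ω
|Z| = √(2160² + 7210²) = 7530 Ω
I = V/|Z| = 14.6 mA
V_L = I·|Z_L| = 0.0146 × 25300 = 369 V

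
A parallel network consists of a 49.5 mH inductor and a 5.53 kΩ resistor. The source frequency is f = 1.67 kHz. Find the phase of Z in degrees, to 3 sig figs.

84.6°

ω = 2πf = 10490 rad/s
X_L = ωL = 519 Ω
Parallel: admittances add. Y = 1/R + 1/(jωL)
Y = (0.000181 − j0.00193) S
|Y| = 0.00193 S → |Z| = 1/|Y| = 517 Ω, ∠Z = −∠Y = 84.6°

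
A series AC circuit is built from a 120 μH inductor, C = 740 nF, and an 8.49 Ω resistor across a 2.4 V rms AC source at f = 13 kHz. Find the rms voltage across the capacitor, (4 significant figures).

3.662 V

ω = 2πf = 81680 rad/s
X_L = ωL = 9.802 Ω
X_C = 1/(ωC) = 16.54 Ω
Net reactance X = X_L − X_C = -6.742 Ω
Z = 8.490 − j6.742 Ω
|Z| = √(8.490² + 6.742²) = 10.84 Ω
I = V/|Z| = 221.4 mA
V_C = I·|Z_C| = 0.2214 × 16.54 = 3.662 V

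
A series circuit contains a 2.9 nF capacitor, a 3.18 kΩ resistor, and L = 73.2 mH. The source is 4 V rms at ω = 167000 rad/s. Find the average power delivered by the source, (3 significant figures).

449 μW

X_L = ωL = 12200 Ω
X_C = 1/(ωC) = 2060 Ω
Net reactance X = X_L − X_C = 10200 Ω
Z = 3180 + j10200 Ω
|Z| = √(3180² + 10200²) = 10600 Ω
∠Z = arctan(10200/3180) = 72.6°
I = V/|Z| = 376 μA
P = VI cos φ = 4 × 0.000376 × cos(72.6°) = 449 μW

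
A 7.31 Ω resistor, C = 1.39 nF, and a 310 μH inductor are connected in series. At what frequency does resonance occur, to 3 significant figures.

242 kHz

ω₀ = 1/√(LC) = 1/√(0.00031 × 1.39e-09) = 1.523e+06 rad/s
f₀ = ω₀/(2π) = 242 kHz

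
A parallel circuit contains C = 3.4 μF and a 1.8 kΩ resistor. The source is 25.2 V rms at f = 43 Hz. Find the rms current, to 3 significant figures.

ω = 2πf = 270.2 rad/s
X_C = 1/(ωC) = 1090 Ω
Parallel: admittances add. Y = 1/R + jωC
Y = (0.000556 + j0.000919) S
|Y| = 0.00107 S → |Z| = 1/|Y| = 932 Ω, ∠Z = −∠Y = -58.8°
I = V/|Z| = 25.2/932 = 27.1 mA

27.1 mA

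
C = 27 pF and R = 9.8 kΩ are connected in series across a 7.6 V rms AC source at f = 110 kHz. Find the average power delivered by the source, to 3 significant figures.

191 μW

ω = 2πf = 691200 rad/s
X_C = 1/(ωC) = 53600 Ω
Z = 9800 − j53600 Ω
|Z| = √(9800² + 53600²) = 54500 Ω
∠Z = arctan(-53600/9800) = -79.6°
I = V/|Z| = 140 μA
P = VI cos φ = 7.6 × 0.000140 × cos(-79.6°) = 191 μW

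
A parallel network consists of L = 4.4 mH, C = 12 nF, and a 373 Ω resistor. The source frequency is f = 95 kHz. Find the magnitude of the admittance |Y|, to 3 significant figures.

ω = 2πf = 596900 rad/s
X_L = ωL = 2630 Ω
X_C = 1/(ωC) = 140 Ω
Parallel: admittances add. Y = 1/R + 1/(jωL) + jωC
Y = (0.00268 + j0.00678) S
|Y| = 0.00729 S → |Z| = 1/|Y| = 137 Ω, ∠Z = −∠Y = -68.4°

7.29 mS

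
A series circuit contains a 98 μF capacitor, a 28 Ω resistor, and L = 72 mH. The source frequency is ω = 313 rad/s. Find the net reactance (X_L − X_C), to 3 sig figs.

-10.1 Ω

X_L = ωL = 22.5 Ω
X_C = 1/(ωC) = 32.6 Ω
X = 22.5 − 32.6 = -10.1 Ω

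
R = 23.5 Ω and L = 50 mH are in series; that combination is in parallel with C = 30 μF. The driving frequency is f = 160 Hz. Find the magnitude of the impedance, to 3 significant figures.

63.3 Ω

ω = 2πf = 1005 rad/s
X_L = ωL = 50.3 Ω
X_C = 1/(ωC) = 33.2 Ω
Branch 1 (R+jX_L): Z₁ = 23.5 + j50.3 Ω, |Z₁| = 55.5 Ω
Branch 2 (−jX_C): Z₂ = −j33.2 Ω
Parallel: Z = Z₁Z₂/(Z₁+Z₂), |Z| = 63.3 Ω, ∠Z = -61.1°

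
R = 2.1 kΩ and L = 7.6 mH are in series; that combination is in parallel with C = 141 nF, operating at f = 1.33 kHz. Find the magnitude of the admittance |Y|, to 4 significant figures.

ω = 2πf = 8357 rad/s
X_L = ωL = 63.51 Ω
X_C = 1/(ωC) = 848.7 Ω
Branch 1 (R+jX_L): Z₁ = 2100 + j63.51 Ω, |Z₁| = 2101 Ω
Branch 2 (−jX_C): Z₂ = −j848.7 Ω
Parallel: Z = Z₁Z₂/(Z₁+Z₂), |Z| = 795.3 Ω, ∠Z = -67.77°
|Y| = 1/|Z| = 1.257 mS

1.257 mS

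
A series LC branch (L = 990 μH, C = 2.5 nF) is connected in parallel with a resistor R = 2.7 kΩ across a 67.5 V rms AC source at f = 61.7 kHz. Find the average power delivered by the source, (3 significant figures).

ω = 2πf = 387700 rad/s
X_L = ωL = 384 Ω
X_C = 1/(ωC) = 1030 Ω
Branch 1: Z₁ = R = 2700 Ω
Branch 2 (series LC): Z₂ = j(X_L − X_C) = −j648 Ω
Parallel: Z = Z₁Z₂/(Z₁+Z₂), |Z| = 630 Ω, ∠Z = -76.5°
I = V/|Z| = 107 mA
P = VI cos φ = 67.5 × 0.107 × cos(-76.5°) = 1.69 W

1.69 W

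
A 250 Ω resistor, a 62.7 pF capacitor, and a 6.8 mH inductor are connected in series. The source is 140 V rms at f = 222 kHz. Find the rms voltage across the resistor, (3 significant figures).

ω = 2πf = 1.395e+06 rad/s
X_L = ωL = 9490 Ω
X_C = 1/(ωC) = 11400 Ω
Net reactance X = X_L − X_C = -1950 Ω
Z = 250 − j1950 Ω
|Z| = √(250² + 1950²) = 1960 Ω
I = V/|Z| = 71.3 mA
V_R = I·|Z_R| = 0.0713 × 250 = 17.8 V

17.8 V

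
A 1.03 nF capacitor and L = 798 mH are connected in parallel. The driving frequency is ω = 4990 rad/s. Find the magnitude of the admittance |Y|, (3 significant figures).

X_L = ωL = 3980 Ω
X_C = 1/(ωC) = 195000 Ω
Parallel: admittances add. Y = 1/(jωL) + jωC
Y = (0 − j0.000246) S
|Y| = 0.000246 S → |Z| = 1/|Y| = 4070 Ω, ∠Z = −∠Y = 90.0°

246 μS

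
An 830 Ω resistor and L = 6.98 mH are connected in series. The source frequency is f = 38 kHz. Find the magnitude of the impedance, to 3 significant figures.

1860 Ω

ω = 2πf = 238800 rad/s
X_L = ωL = 1670 Ω
Z = 830 + j1670 Ω
|Z| = √(830² + 1670²) = 1860 Ω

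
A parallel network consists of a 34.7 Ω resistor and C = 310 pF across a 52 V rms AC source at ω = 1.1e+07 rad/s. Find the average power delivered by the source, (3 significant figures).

77.9 W

X_C = 1/(ωC) = 293 Ω
Parallel: admittances add. Y = 1/R + jωC
Y = (0.0288 + j0.00341) S
|Y| = 0.0290 S → |Z| = 1/|Y| = 34.5 Ω, ∠Z = −∠Y = -6.75°
I = V/|Z| = 1.51 A
P = VI cos φ = 52 × 1.51 × cos(-6.75°) = 77.9 W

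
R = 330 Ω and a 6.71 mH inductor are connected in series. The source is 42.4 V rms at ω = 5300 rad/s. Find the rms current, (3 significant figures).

X_L = ωL = 35.6 Ω
Z = 330 + j35.6 Ω
|Z| = √(330² + 35.6²) = 332 Ω
I = V/|Z| = 42.4/332 = 128 mA

128 mA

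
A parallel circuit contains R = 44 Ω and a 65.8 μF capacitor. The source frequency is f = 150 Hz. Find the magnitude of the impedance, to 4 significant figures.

ω = 2πf = 942.5 rad/s
X_C = 1/(ωC) = 16.13 Ω
Parallel: admittances add. Y = 1/R + jωC
Y = (0.02273 + j0.06202) S
|Y| = 0.06605 S → |Z| = 1/|Y| = 15.14 Ω, ∠Z = −∠Y = -69.87°

15.14 Ω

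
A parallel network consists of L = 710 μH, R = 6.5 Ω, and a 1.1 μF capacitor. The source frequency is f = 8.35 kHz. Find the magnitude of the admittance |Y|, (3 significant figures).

157 mS

ω = 2πf = 52460 rad/s
X_L = ωL = 37.2 Ω
X_C = 1/(ωC) = 17.3 Ω
Parallel: admittances add. Y = 1/R + 1/(jωL) + jωC
Y = (0.154 + j0.0309) S
|Y| = 0.157 S → |Z| = 1/|Y| = 6.37 Ω, ∠Z = −∠Y = -11.3°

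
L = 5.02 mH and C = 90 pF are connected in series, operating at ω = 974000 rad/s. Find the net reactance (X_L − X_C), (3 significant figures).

-6520 Ω

X_L = ωL = 4890 Ω
X_C = 1/(ωC) = 11400 Ω
X = 4890 − 11400 = -6520 Ω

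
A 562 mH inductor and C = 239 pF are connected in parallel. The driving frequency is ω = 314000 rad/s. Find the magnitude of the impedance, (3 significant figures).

X_L = ωL = 176000 Ω
X_C = 1/(ωC) = 13300 Ω
Parallel: admittances add. Y = 1/(jωL) + jωC
Y = (0 + j6.94e-05) S
|Y| = 6.94e-05 S → |Z| = 1/|Y| = 14400 Ω, ∠Z = −∠Y = -90.0°

14400 Ω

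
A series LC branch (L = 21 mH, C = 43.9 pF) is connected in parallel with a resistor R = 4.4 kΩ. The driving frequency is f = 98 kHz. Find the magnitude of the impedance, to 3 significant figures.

ω = 2πf = 615800 rad/s
X_L = ωL = 12900 Ω
X_C = 1/(ωC) = 37000 Ω
Branch 1: Z₁ = R = 4400 Ω
Branch 2 (series LC): Z₂ = j(X_L − X_C) = −j24100 Ω
Parallel: Z = Z₁Z₂/(Z₁+Z₂), |Z| = 4330 Ω, ∠Z = -10.4°

4330 Ω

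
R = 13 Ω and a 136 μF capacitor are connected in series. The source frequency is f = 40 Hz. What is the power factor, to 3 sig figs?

0.406

ω = 2πf = 251.3 rad/s
X_C = 1/(ωC) = 29.3 Ω
Z = 13.0 − j29.3 Ω
|Z| = √(13.0² + 29.3²) = 32.0 Ω
∠Z = arctan(-29.3/13.0) = -66.0°
cos φ = cos(-66.0°) = 0.406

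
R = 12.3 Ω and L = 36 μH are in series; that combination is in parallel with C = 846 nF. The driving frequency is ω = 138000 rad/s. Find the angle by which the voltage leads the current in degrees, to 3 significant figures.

X_L = ωL = 4.97 Ω
X_C = 1/(ωC) = 8.57 Ω
Branch 1 (R+jX_L): Z₁ = 12.3 + j4.97 Ω, |Z₁| = 13.3 Ω
Branch 2 (−jX_C): Z₂ = −j8.57 Ω
Parallel: Z = Z₁Z₂/(Z₁+Z₂), |Z| = 8.87 Ω, ∠Z = -51.7°

-51.7°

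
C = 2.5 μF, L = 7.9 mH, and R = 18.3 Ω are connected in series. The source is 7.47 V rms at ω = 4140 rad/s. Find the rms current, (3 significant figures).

112 mA

X_L = ωL = 32.7 Ω
X_C = 1/(ωC) = 96.6 Ω
Net reactance X = X_L − X_C = -63.9 Ω
Z = 18.3 − j63.9 Ω
|Z| = √(18.3² + 63.9²) = 66.5 Ω
I = V/|Z| = 7.47/66.5 = 112 mA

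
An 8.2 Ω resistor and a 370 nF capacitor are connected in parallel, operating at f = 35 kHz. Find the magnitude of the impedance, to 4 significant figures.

6.821 Ω

ω = 2πf = 219900 rad/s
X_C = 1/(ωC) = 12.29 Ω
Parallel: admittances add. Y = 1/R + jωC
Y = (0.1220 + j0.08137) S
|Y| = 0.1466 S → |Z| = 1/|Y| = 6.821 Ω, ∠Z = −∠Y = -33.71°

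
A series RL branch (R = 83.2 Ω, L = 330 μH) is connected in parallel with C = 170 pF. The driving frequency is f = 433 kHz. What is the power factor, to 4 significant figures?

0.1575

ω = 2πf = 2.721e+06 rad/s
X_L = ωL = 897.8 Ω
X_C = 1/(ωC) = 2162 Ω
Branch 1 (R+jX_L): Z₁ = 83.20 + j897.8 Ω, |Z₁| = 901.7 Ω
Branch 2 (−jX_C): Z₂ = −j2162 Ω
Parallel: Z = Z₁Z₂/(Z₁+Z₂), |Z| = 1539 Ω, ∠Z = 80.94°
cos φ = cos(80.94°) = 0.1575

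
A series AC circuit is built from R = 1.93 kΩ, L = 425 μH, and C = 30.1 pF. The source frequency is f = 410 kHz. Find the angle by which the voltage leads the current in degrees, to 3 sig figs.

ω = 2πf = 2.576e+06 rad/s
X_L = ωL = 1090 Ω
X_C = 1/(ωC) = 12900 Ω
Net reactance X = X_L − X_C = -11800 Ω
Z = 1930 − j11800 Ω
|Z| = √(1930² + 11800²) = 12000 Ω
∠Z = arctan(-11800/1930) = -80.7°

-80.7°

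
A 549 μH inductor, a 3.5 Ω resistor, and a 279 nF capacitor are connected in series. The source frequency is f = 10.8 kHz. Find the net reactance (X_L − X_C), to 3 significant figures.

ω = 2πf = 67860 rad/s
X_L = ωL = 37.3 Ω
X_C = 1/(ωC) = 52.8 Ω
X = 37.3 − 52.8 = -15.6 Ω

-15.6 Ω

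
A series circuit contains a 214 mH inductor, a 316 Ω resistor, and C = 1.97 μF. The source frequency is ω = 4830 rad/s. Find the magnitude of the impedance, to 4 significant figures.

X_L = ωL = 1034 Ω
X_C = 1/(ωC) = 105.1 Ω
Net reactance X = X_L − X_C = 928.5 Ω
Z = 316.0 + j928.5 Ω
|Z| = √(316.0² + 928.5²) = 980.8 Ω

980.8 Ω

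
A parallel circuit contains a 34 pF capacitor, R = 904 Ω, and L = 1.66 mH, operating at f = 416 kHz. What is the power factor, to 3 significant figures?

0.992

ω = 2πf = 2.614e+06 rad/s
X_L = ωL = 4340 Ω
X_C = 1/(ωC) = 11300 Ω
Parallel: admittances add. Y = 1/R + 1/(jωL) + jωC
Y = (0.00111 − j0.000142) S
|Y| = 0.00112 S → |Z| = 1/|Y| = 897 Ω, ∠Z = −∠Y = 7.29°
cos φ = cos(7.29°) = 0.992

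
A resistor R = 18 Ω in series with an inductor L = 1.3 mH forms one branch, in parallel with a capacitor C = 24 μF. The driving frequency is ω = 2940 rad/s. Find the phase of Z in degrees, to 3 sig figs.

-48.1°

X_L = ωL = 3.82 Ω
X_C = 1/(ωC) = 14.2 Ω
Branch 1 (R+jX_L): Z₁ = 18.0 + j3.82 Ω, |Z₁| = 18.4 Ω
Branch 2 (−jX_C): Z₂ = −j14.2 Ω
Parallel: Z = Z₁Z₂/(Z₁+Z₂), |Z| = 12.6 Ω, ∠Z = -48.1°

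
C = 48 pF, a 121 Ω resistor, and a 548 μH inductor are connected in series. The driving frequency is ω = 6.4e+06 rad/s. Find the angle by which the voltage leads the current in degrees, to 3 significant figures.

X_L = ωL = 3510 Ω
X_C = 1/(ωC) = 3260 Ω
Net reactance X = X_L − X_C = 252 Ω
Z = 121 + j252 Ω
|Z| = √(121² + 252²) = 280 Ω
∠Z = arctan(252/121) = 64.4°

64.4°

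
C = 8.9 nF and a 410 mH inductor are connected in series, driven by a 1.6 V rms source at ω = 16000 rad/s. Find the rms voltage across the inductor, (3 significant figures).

22.7 V

X_L = ωL = 6560 Ω
X_C = 1/(ωC) = 7020 Ω
Net reactance X = X_L − X_C = -462 Ω
Z = − j462 Ω
|Z| = √(0² + 462²) = 462 Ω
I = V/|Z| = 3.46 mA
V_L = I·|Z_L| = 0.00346 × 6560 = 22.7 V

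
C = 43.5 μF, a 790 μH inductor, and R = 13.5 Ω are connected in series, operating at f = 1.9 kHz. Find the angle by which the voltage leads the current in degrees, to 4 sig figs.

ω = 2πf = 11940 rad/s
X_L = ωL = 9.431 Ω
X_C = 1/(ωC) = 1.926 Ω
Net reactance X = X_L − X_C = 7.505 Ω
Z = 13.50 + j7.505 Ω
|Z| = √(13.50² + 7.505²) = 15.45 Ω
∠Z = arctan(7.505/13.50) = 29.07°

29.07°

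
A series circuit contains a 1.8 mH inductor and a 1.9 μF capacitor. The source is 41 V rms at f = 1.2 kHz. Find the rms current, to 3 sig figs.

729 mA

ω = 2πf = 7540 rad/s
X_L = ωL = 13.6 Ω
X_C = 1/(ωC) = 69.8 Ω
Net reactance X = X_L − X_C = -56.2 Ω
Z = − j56.2 Ω
|Z| = √(0² + 56.2²) = 56.2 Ω
I = V/|Z| = 41/56.2 = 729 mA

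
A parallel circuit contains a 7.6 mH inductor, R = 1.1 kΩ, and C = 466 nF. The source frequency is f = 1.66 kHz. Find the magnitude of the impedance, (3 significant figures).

128 Ω

ω = 2πf = 10430 rad/s
X_L = ωL = 79.3 Ω
X_C = 1/(ωC) = 206 Ω
Parallel: admittances add. Y = 1/R + 1/(jωL) + jωC
Y = (0.000909 − j0.00775) S
|Y| = 0.00781 S → |Z| = 1/|Y| = 128 Ω, ∠Z = −∠Y = 83.3°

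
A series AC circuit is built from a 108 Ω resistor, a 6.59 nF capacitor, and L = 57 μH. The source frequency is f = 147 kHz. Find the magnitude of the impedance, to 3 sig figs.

ω = 2πf = 923600 rad/s
X_L = ωL = 52.6 Ω
X_C = 1/(ωC) = 164 Ω
Net reactance X = X_L − X_C = -112 Ω
Z = 108 − j112 Ω
|Z| = √(108² + 112²) = 155 Ω

155 Ω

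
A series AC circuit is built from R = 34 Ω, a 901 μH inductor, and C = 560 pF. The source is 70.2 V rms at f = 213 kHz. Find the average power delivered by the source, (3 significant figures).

9.49 W

ω = 2πf = 1.338e+06 rad/s
X_L = ωL = 1210 Ω
X_C = 1/(ωC) = 1330 Ω
Net reactance X = X_L − X_C = -128 Ω
Z = 34.0 − j128 Ω
|Z| = √(34.0² + 128²) = 133 Ω
∠Z = arctan(-128/34.0) = -75.2°
I = V/|Z| = 528 mA
P = VI cos φ = 70.2 × 0.528 × cos(-75.2°) = 9.49 W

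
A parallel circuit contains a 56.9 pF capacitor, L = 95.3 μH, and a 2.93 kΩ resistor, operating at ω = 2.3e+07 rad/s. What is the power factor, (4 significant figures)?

X_L = ωL = 2192 Ω
X_C = 1/(ωC) = 764.1 Ω
Parallel: admittances add. Y = 1/R + 1/(jωL) + jωC
Y = (0.0003413 + j0.0008525) S
|Y| = 0.0009183 S → |Z| = 1/|Y| = 1089 Ω, ∠Z = −∠Y = -68.18°
cos φ = cos(-68.18°) = 0.3717

0.3717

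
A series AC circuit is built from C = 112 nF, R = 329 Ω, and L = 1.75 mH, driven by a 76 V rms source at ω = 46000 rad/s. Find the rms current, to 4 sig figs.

218.4 mA

X_L = ωL = 80.50 Ω
X_C = 1/(ωC) = 194.1 Ω
Net reactance X = X_L − X_C = -113.6 Ω
Z = 329.0 − j113.6 Ω
|Z| = √(329.0² + 113.6²) = 348.1 Ω
I = V/|Z| = 76/348.1 = 218.4 mA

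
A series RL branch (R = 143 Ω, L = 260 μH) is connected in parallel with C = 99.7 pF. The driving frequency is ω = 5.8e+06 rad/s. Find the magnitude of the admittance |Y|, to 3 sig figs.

X_L = ωL = 1510 Ω
X_C = 1/(ωC) = 1730 Ω
Branch 1 (R+jX_L): Z₁ = 143 + j1510 Ω, |Z₁| = 1510 Ω
Branch 2 (−jX_C): Z₂ = −j1730 Ω
Parallel: Z = Z₁Z₂/(Z₁+Z₂), |Z| = 9940 Ω, ∠Z = 51.7°
|Y| = 1/|Z| = 101 μS

101 μS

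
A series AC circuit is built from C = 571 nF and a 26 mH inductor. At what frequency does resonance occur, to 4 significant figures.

1.306 kHz

ω₀ = 1/√(LC) = 1/√(0.026 × 5.71e-07) = 8207 rad/s
f₀ = ω₀/(2π) = 1.306 kHz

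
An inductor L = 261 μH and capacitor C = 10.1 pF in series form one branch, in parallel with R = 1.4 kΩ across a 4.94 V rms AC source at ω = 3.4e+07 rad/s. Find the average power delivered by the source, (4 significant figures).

17.43 mW

X_L = ωL = 8874 Ω
X_C = 1/(ωC) = 2912 Ω
Branch 1: Z₁ = R = 1400 Ω
Branch 2 (series LC): Z₂ = j(X_L − X_C) = j5962 Ω
Parallel: Z = Z₁Z₂/(Z₁+Z₂), |Z| = 1363 Ω, ∠Z = 13.21°
I = V/|Z| = 3.625 mA
P = VI cos φ = 4.94 × 0.003625 × cos(13.21°) = 17.43 mW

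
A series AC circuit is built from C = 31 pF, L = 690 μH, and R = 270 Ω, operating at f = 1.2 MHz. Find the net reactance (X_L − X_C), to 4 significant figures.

924.1 Ω

ω = 2πf = 7.54e+06 rad/s
X_L = ωL = 5202 Ω
X_C = 1/(ωC) = 4278 Ω
X = 5202 − 4278 = 924.1 Ω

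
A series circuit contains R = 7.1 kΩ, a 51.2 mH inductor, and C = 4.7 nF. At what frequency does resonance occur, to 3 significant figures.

10.3 kHz

ω₀ = 1/√(LC) = 1/√(0.0512 × 4.7e-09) = 64460 rad/s
f₀ = ω₀/(2π) = 10.3 kHz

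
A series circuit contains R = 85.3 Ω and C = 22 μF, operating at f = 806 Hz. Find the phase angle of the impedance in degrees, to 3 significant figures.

ω = 2πf = 5064 rad/s
X_C = 1/(ωC) = 8.98 Ω
Z = 85.3 − j8.98 Ω
|Z| = √(85.3² + 8.98²) = 85.8 Ω
∠Z = arctan(-8.98/85.3) = -6.01°

-6.01°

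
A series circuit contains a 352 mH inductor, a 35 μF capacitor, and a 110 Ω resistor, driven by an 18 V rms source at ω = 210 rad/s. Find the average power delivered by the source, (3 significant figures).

X_L = ωL = 73.9 Ω
X_C = 1/(ωC) = 136 Ω
Net reactance X = X_L − X_C = -62.1 Ω
Z = 110 − j62.1 Ω
|Z| = √(110² + 62.1²) = 126 Ω
∠Z = arctan(-62.1/110) = -29.5°
I = V/|Z| = 142 mA
P = VI cos φ = 18 × 0.142 × cos(-29.5°) = 2.23 W

2.23 W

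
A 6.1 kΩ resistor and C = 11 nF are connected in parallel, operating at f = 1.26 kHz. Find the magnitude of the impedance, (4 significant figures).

ω = 2πf = 7917 rad/s
X_C = 1/(ωC) = 11480 Ω
Parallel: admittances add. Y = 1/R + jωC
Y = (0.0001639 + j8.708e-05) S
|Y| = 0.0001856 S → |Z| = 1/|Y| = 5387 Ω, ∠Z = −∠Y = -27.98°

5387 Ω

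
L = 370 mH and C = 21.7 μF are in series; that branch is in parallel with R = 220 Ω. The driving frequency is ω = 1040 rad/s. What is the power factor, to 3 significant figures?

0.840

X_L = ωL = 385 Ω
X_C = 1/(ωC) = 44.3 Ω
Branch 1: Z₁ = R = 220 Ω
Branch 2 (series LC): Z₂ = j(X_L − X_C) = j340 Ω
Parallel: Z = Z₁Z₂/(Z₁+Z₂), |Z| = 185 Ω, ∠Z = 32.9°
cos φ = cos(32.9°) = 0.840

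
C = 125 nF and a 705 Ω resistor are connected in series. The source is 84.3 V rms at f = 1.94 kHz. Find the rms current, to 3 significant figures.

ω = 2πf = 12190 rad/s
X_C = 1/(ωC) = 656 Ω
Z = 705 − j656 Ω
|Z| = √(705² + 656²) = 963 Ω
I = V/|Z| = 84.3/963 = 87.5 mA

87.5 mA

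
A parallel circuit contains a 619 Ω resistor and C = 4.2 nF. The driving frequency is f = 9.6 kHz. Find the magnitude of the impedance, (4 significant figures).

ω = 2πf = 60320 rad/s
X_C = 1/(ωC) = 3947 Ω
Parallel: admittances add. Y = 1/R + jωC
Y = (0.001616 + j0.0002533) S
|Y| = 0.001635 S → |Z| = 1/|Y| = 611.5 Ω, ∠Z = −∠Y = -8.912°

611.5 Ω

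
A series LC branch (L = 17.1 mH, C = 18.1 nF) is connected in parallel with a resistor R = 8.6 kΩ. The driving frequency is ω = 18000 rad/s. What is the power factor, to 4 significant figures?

X_L = ωL = 307.8 Ω
X_C = 1/(ωC) = 3069 Ω
Branch 1: Z₁ = R = 8600 Ω
Branch 2 (series LC): Z₂ = j(X_L − X_C) = −j2762 Ω
Parallel: Z = Z₁Z₂/(Z₁+Z₂), |Z| = 2629 Ω, ∠Z = -72.20°
cos φ = cos(-72.20°) = 0.3057

0.3057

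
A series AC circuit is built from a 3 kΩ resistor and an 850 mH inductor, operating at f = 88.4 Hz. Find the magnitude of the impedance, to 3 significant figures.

ω = 2πf = 555.4 rad/s
X_L = ωL = 472 Ω
Z = 3000 + j472 Ω
|Z| = √(3000² + 472²) = 3040 Ω

3040 Ω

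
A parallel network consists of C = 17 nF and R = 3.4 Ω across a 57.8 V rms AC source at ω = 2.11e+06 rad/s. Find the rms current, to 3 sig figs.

17.1 A

X_C = 1/(ωC) = 27.9 Ω
Parallel: admittances add. Y = 1/R + jωC
Y = (0.294 + j0.0359) S
|Y| = 0.296 S → |Z| = 1/|Y| = 3.37 Ω, ∠Z = −∠Y = -6.95°
I = V/|Z| = 57.8/3.37 = 17.1 A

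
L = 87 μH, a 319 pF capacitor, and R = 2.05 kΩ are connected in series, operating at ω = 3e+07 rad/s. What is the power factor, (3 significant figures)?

0.633

X_L = ωL = 2610 Ω
X_C = 1/(ωC) = 104 Ω
Net reactance X = X_L − X_C = 2510 Ω
Z = 2050 + j2510 Ω
|Z| = √(2050² + 2510²) = 3240 Ω
∠Z = arctan(2510/2050) = 50.7°
cos φ = cos(50.7°) = 0.633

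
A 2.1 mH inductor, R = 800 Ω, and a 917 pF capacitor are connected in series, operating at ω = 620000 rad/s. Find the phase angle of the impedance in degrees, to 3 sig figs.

-29.7°

X_L = ωL = 1300 Ω
X_C = 1/(ωC) = 1760 Ω
Net reactance X = X_L − X_C = -457 Ω
Z = 800 − j457 Ω
|Z| = √(800² + 457²) = 921 Ω
∠Z = arctan(-457/800) = -29.7°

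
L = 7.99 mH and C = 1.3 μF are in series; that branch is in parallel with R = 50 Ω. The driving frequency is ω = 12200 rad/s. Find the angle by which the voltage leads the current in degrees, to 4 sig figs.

X_L = ωL = 97.48 Ω
X_C = 1/(ωC) = 63.05 Ω
Branch 1: Z₁ = R = 50.00 Ω
Branch 2 (series LC): Z₂ = j(X_L − X_C) = j34.43 Ω
Parallel: Z = Z₁Z₂/(Z₁+Z₂), |Z| = 28.36 Ω, ∠Z = 55.45°

55.45°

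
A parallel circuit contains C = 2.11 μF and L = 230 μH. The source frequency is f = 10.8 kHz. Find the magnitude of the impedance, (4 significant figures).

12.64 Ω

ω = 2πf = 67860 rad/s
X_L = ωL = 15.61 Ω
X_C = 1/(ωC) = 6.984 Ω
Parallel: admittances add. Y = 1/(jωL) + jωC
Y = (0 + j0.07911) S
|Y| = 0.07911 S → |Z| = 1/|Y| = 12.64 Ω, ∠Z = −∠Y = -90.00°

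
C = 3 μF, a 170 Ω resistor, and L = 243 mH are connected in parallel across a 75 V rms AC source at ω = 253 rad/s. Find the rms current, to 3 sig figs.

X_L = ωL = 61.5 Ω
X_C = 1/(ωC) = 1320 Ω
Parallel: admittances add. Y = 1/R + 1/(jωL) + jωC
Y = (0.00588 − j0.0155) S
|Y| = 0.0166 S → |Z| = 1/|Y| = 60.3 Ω, ∠Z = −∠Y = 69.2°
I = V/|Z| = 75/60.3 = 1.24 A

1.24 A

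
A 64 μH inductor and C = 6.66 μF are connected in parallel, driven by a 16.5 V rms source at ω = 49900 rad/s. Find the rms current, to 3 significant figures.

X_L = ωL = 3.19 Ω
X_C = 1/(ωC) = 3.01 Ω
Parallel: admittances add. Y = 1/(jωL) + jωC
Y = (0 + j0.0192) S
|Y| = 0.0192 S → |Z| = 1/|Y| = 52.1 Ω, ∠Z = −∠Y = -90.0°
I = V/|Z| = 16.5/52.1 = 317 mA

317 mA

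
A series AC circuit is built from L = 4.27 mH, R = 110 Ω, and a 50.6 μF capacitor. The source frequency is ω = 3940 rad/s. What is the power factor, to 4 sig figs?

0.9943

X_L = ωL = 16.82 Ω
X_C = 1/(ωC) = 5.016 Ω
Net reactance X = X_L − X_C = 11.81 Ω
Z = 110.0 + j11.81 Ω
|Z| = √(110.0² + 11.81²) = 110.6 Ω
∠Z = arctan(11.81/110.0) = 6.127°
cos φ = cos(6.127°) = 0.9943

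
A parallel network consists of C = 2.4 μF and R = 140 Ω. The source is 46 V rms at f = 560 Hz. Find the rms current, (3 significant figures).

ω = 2πf = 3519 rad/s
X_C = 1/(ωC) = 118 Ω
Parallel: admittances add. Y = 1/R + jωC
Y = (0.00714 + j0.00844) S
|Y| = 0.0111 S → |Z| = 1/|Y| = 90.4 Ω, ∠Z = −∠Y = -49.8°
I = V/|Z| = 46/90.4 = 509 mA

509 mA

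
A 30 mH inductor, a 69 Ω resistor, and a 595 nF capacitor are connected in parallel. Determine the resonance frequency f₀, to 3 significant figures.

ω₀ = 1/√(LC) = 1/√(0.03 × 5.95e-07) = 7485 rad/s
f₀ = ω₀/(2π) = 1.19 kHz

1.19 kHz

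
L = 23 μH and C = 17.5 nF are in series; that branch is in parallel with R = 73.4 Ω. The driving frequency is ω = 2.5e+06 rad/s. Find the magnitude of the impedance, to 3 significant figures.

31.3 Ω

X_L = ωL = 57.5 Ω
X_C = 1/(ωC) = 22.9 Ω
Branch 1: Z₁ = R = 73.4 Ω
Branch 2 (series LC): Z₂ = j(X_L − X_C) = j34.6 Ω
Parallel: Z = Z₁Z₂/(Z₁+Z₂), |Z| = 31.3 Ω, ∠Z = 64.7°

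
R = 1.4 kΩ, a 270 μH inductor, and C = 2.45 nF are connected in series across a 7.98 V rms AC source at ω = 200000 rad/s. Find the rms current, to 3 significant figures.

X_L = ωL = 54.0 Ω
X_C = 1/(ωC) = 2040 Ω
Net reactance X = X_L − X_C = -1990 Ω
Z = 1400 − j1990 Ω
|Z| = √(1400² + 1990²) = 2430 Ω
I = V/|Z| = 7.98/2430 = 3.28 mA

3.28 mA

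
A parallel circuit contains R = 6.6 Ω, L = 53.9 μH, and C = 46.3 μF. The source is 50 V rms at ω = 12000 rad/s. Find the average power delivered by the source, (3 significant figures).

X_L = ωL = 0.647 Ω
X_C = 1/(ωC) = 1.80 Ω
Parallel: admittances add. Y = 1/R + 1/(jωL) + jωC
Y = (0.152 − j0.990) S
|Y| = 1.00 S → |Z| = 1/|Y| = 0.998 Ω, ∠Z = −∠Y = 81.3°
I = V/|Z| = 50.1 A
P = VI cos φ = 50 × 50.1 × cos(81.3°) = 379 W

379 W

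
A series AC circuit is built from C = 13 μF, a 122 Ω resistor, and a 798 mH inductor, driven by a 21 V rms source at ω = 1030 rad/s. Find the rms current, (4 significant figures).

X_L = ωL = 821.9 Ω
X_C = 1/(ωC) = 74.68 Ω
Net reactance X = X_L − X_C = 747.3 Ω
Z = 122.0 + j747.3 Ω
|Z| = √(122.0² + 747.3²) = 757.2 Ω
I = V/|Z| = 21/757.2 = 27.74 mA

27.74 mA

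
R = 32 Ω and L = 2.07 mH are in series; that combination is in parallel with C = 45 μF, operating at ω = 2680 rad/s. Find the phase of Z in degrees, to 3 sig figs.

X_L = ωL = 5.55 Ω
X_C = 1/(ωC) = 8.29 Ω
Branch 1 (R+jX_L): Z₁ = 32.0 + j5.55 Ω, |Z₁| = 32.5 Ω
Branch 2 (−jX_C): Z₂ = −j8.29 Ω
Parallel: Z = Z₁Z₂/(Z₁+Z₂), |Z| = 8.38 Ω, ∠Z = -75.3°

-75.3°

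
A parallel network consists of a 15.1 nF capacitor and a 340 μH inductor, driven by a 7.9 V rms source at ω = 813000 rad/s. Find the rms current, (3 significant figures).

68.4 mA

X_L = ωL = 276 Ω
X_C = 1/(ωC) = 81.5 Ω
Parallel: admittances add. Y = 1/(jωL) + jωC
Y = (0 + j0.00866) S
|Y| = 0.00866 S → |Z| = 1/|Y| = 115 Ω, ∠Z = −∠Y = -90.0°
I = V/|Z| = 7.9/115 = 68.4 mA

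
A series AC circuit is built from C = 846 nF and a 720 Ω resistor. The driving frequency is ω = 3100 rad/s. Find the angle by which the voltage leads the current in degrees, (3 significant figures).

-27.9°

X_C = 1/(ωC) = 381 Ω
Z = 720 − j381 Ω
|Z| = √(720² + 381²) = 815 Ω
∠Z = arctan(-381/720) = -27.9°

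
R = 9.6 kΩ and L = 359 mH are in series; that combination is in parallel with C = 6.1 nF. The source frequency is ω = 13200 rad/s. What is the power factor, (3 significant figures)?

X_L = ωL = 4740 Ω
X_C = 1/(ωC) = 12400 Ω
Branch 1 (R+jX_L): Z₁ = 9600 + j4740 Ω, |Z₁| = 10700 Ω
Branch 2 (−jX_C): Z₂ = −j12400 Ω
Parallel: Z = Z₁Z₂/(Z₁+Z₂), |Z| = 10800 Ω, ∠Z = -25.1°
cos φ = cos(-25.1°) = 0.906

0.906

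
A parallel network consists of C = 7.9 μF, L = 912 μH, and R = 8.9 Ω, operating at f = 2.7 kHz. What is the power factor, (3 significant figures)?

ω = 2πf = 16960 rad/s
X_L = ωL = 15.5 Ω
X_C = 1/(ωC) = 7.46 Ω
Parallel: admittances add. Y = 1/R + 1/(jωL) + jωC
Y = (0.112 + j0.0694) S
|Y| = 0.132 S → |Z| = 1/|Y| = 7.57 Ω, ∠Z = −∠Y = -31.7°
cos φ = cos(-31.7°) = 0.851

0.851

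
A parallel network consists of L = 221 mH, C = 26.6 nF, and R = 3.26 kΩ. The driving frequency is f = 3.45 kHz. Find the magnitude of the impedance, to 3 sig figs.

2090 Ω

ω = 2πf = 21680 rad/s
X_L = ωL = 4790 Ω
X_C = 1/(ωC) = 1730 Ω
Parallel: admittances add. Y = 1/R + 1/(jωL) + jωC
Y = (0.000307 + j0.000368) S
|Y| = 0.000479 S → |Z| = 1/|Y| = 2090 Ω, ∠Z = −∠Y = -50.2°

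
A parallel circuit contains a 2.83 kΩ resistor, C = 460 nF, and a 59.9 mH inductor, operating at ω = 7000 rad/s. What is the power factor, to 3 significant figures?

0.390

X_L = ωL = 419 Ω
X_C = 1/(ωC) = 311 Ω
Parallel: admittances add. Y = 1/R + 1/(jωL) + jωC
Y = (0.000353 + j0.000835) S
|Y| = 0.000907 S → |Z| = 1/|Y| = 1100 Ω, ∠Z = −∠Y = -67.1°
cos φ = cos(-67.1°) = 0.390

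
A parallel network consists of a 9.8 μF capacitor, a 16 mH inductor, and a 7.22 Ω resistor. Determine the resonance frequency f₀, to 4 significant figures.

ω₀ = 1/√(LC) = 1/√(0.016 × 9.8e-06) = 2525 rad/s
f₀ = ω₀/(2π) = 401.9 Hz

401.9 Hz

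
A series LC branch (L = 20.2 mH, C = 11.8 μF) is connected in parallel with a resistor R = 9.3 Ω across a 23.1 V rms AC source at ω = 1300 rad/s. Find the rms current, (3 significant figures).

2.55 A

X_L = ωL = 26.3 Ω
X_C = 1/(ωC) = 65.2 Ω
Branch 1: Z₁ = R = 9.30 Ω
Branch 2 (series LC): Z₂ = j(X_L − X_C) = −j38.9 Ω
Parallel: Z = Z₁Z₂/(Z₁+Z₂), |Z| = 9.05 Ω, ∠Z = -13.4°
I = V/|Z| = 23.1/9.05 = 2.55 A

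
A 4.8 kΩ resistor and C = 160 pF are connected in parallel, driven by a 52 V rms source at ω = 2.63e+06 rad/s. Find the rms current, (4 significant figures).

X_C = 1/(ωC) = 2376 Ω
Parallel: admittances add. Y = 1/R + jωC
Y = (0.0002083 + j0.0004208) S
|Y| = 0.0004695 S → |Z| = 1/|Y| = 2130 Ω, ∠Z = −∠Y = -63.66°
I = V/|Z| = 52/2130 = 24.42 mA

24.42 mA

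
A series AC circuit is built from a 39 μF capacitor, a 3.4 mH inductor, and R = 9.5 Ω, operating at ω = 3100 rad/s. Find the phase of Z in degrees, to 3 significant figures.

X_L = ωL = 10.5 Ω
X_C = 1/(ωC) = 8.27 Ω
Net reactance X = X_L − X_C = 2.27 Ω
Z = 9.50 + j2.27 Ω
|Z| = √(9.50² + 2.27²) = 9.77 Ω
∠Z = arctan(2.27/9.50) = 13.4°

13.4°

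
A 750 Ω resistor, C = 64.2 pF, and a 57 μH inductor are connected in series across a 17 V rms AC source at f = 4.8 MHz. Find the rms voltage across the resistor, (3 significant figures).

ω = 2πf = 3.016e+07 rad/s
X_L = ωL = 1720 Ω
X_C = 1/(ωC) = 516 Ω
Net reactance X = X_L − X_C = 1200 Ω
Z = 750 + j1200 Ω
|Z| = √(750² + 1200²) = 1420 Ω
I = V/|Z| = 12.0 mA
V_R = I·|Z_R| = 0.0120 × 750 = 9.00 V

9.00 V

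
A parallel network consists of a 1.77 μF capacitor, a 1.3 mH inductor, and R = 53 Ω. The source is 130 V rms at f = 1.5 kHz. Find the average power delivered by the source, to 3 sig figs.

ω = 2πf = 9425 rad/s
X_L = ωL = 12.3 Ω
X_C = 1/(ωC) = 59.9 Ω
Parallel: admittances add. Y = 1/R + 1/(jωL) + jωC
Y = (0.0189 − j0.0649) S
|Y| = 0.0676 S → |Z| = 1/|Y| = 14.8 Ω, ∠Z = −∠Y = 73.8°
I = V/|Z| = 8.79 A
P = VI cos φ = 130 × 8.79 × cos(73.8°) = 319 W

319 W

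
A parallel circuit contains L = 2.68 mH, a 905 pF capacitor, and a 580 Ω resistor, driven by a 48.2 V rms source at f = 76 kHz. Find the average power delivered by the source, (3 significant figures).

4.01 W

ω = 2πf = 477500 rad/s
X_L = ωL = 1280 Ω
X_C = 1/(ωC) = 2310 Ω
Parallel: admittances add. Y = 1/R + 1/(jωL) + jωC
Y = (0.00172 − j0.000349) S
|Y| = 0.00176 S → |Z| = 1/|Y| = 568 Ω, ∠Z = −∠Y = 11.5°
I = V/|Z| = 84.8 mA
P = VI cos φ = 48.2 × 0.0848 × cos(11.5°) = 4.01 W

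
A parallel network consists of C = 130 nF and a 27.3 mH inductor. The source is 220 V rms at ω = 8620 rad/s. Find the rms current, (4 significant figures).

688.3 mA

X_L = ωL = 235.3 Ω
X_C = 1/(ωC) = 892.4 Ω
Parallel: admittances add. Y = 1/(jωL) + jωC
Y = (0 − j0.003129) S
|Y| = 0.003129 S → |Z| = 1/|Y| = 319.6 Ω, ∠Z = −∠Y = 90.00°
I = V/|Z| = 220/319.6 = 688.3 mA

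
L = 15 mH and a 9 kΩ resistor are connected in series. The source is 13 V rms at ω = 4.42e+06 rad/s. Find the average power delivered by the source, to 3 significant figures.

X_L = ωL = 66300 Ω
Z = 9000 + j66300 Ω
|Z| = √(9000² + 66300²) = 66900 Ω
∠Z = arctan(66300/9000) = 82.3°
I = V/|Z| = 194 μA
P = VI cos φ = 13 × 0.000194 × cos(82.3°) = 340 μW

340 μW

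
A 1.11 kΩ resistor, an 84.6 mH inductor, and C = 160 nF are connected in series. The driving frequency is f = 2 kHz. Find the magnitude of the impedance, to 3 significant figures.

ω = 2πf = 12570 rad/s
X_L = ωL = 1060 Ω
X_C = 1/(ωC) = 497 Ω
Net reactance X = X_L − X_C = 566 Ω
Z = 1110 + j566 Ω
|Z| = √(1110² + 566²) = 1250 Ω

1250 Ω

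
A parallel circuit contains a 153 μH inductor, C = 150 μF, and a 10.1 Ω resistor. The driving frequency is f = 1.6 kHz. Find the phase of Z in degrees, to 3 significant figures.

ω = 2πf = 10050 rad/s
X_L = ωL = 1.54 Ω
X_C = 1/(ωC) = 0.663 Ω
Parallel: admittances add. Y = 1/R + 1/(jωL) + jωC
Y = (0.0990 + j0.858) S
|Y| = 0.864 S → |Z| = 1/|Y| = 1.16 Ω, ∠Z = −∠Y = -83.4°

-83.4°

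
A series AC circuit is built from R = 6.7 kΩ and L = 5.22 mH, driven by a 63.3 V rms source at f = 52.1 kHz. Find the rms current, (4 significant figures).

ω = 2πf = 327400 rad/s
X_L = ωL = 1709 Ω
Z = 6700 + j1709 Ω
|Z| = √(6700² + 1709²) = 6914 Ω
I = V/|Z| = 63.3/6914 = 9.155 mA

9.155 mA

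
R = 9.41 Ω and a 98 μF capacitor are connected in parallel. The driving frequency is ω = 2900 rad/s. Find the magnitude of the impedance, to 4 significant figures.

3.296 Ω

X_C = 1/(ωC) = 3.519 Ω
Parallel: admittances add. Y = 1/R + jωC
Y = (0.1063 + j0.2842) S
|Y| = 0.3034 S → |Z| = 1/|Y| = 3.296 Ω, ∠Z = −∠Y = -69.50°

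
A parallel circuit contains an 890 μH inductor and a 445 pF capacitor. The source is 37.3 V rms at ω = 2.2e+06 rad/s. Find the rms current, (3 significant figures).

17.5 mA

X_L = ωL = 1960 Ω
X_C = 1/(ωC) = 1020 Ω
Parallel: admittances add. Y = 1/(jωL) + jωC
Y = (0 + j0.000468) S
|Y| = 0.000468 S → |Z| = 1/|Y| = 2140 Ω, ∠Z = −∠Y = -90.0°
I = V/|Z| = 37.3/2140 = 17.5 mA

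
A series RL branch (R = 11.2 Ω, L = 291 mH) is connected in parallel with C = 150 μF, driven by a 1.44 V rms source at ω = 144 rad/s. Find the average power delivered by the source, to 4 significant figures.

X_L = ωL = 41.90 Ω
X_C = 1/(ωC) = 46.30 Ω
Branch 1 (R+jX_L): Z₁ = 11.20 + j41.90 Ω, |Z₁| = 43.37 Ω
Branch 2 (−jX_C): Z₂ = −j46.30 Ω
Parallel: Z = Z₁Z₂/(Z₁+Z₂), |Z| = 166.9 Ω, ∠Z = 6.449°
I = V/|Z| = 8.627 mA
P = VI cos φ = 1.44 × 0.008627 × cos(6.449°) = 12.34 mW

12.34 mW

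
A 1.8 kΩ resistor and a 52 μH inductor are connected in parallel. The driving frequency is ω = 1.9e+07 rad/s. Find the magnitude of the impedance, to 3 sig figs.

X_L = ωL = 988 Ω
Parallel: admittances add. Y = 1/R + 1/(jωL)
Y = (0.000556 − j0.00101) S
|Y| = 0.00115 S → |Z| = 1/|Y| = 866 Ω, ∠Z = −∠Y = 61.2°

866 Ω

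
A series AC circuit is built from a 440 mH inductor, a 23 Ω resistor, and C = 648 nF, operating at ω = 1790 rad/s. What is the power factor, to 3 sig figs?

0.295

X_L = ωL = 788 Ω
X_C = 1/(ωC) = 862 Ω
Net reactance X = X_L − X_C = -74.5 Ω
Z = 23.0 − j74.5 Ω
|Z| = √(23.0² + 74.5²) = 78.0 Ω
∠Z = arctan(-74.5/23.0) = -72.8°
cos φ = cos(-72.8°) = 0.295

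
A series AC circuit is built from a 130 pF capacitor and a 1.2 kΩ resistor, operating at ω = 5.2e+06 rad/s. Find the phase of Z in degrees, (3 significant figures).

X_C = 1/(ωC) = 1480 Ω
Z = 1200 − j1480 Ω
|Z| = √(1200² + 1480²) = 1900 Ω
∠Z = arctan(-1480/1200) = -51.0°

-51.0°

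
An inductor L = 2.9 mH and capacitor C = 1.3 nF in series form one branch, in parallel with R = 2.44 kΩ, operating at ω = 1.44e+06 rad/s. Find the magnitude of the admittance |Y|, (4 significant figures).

X_L = ωL = 4176 Ω
X_C = 1/(ωC) = 534.2 Ω
Branch 1: Z₁ = R = 2440 Ω
Branch 2 (series LC): Z₂ = j(X_L − X_C) = j3642 Ω
Parallel: Z = Z₁Z₂/(Z₁+Z₂), |Z| = 2027 Ω, ∠Z = 33.82°
|Y| = 1/|Z| = 493.3 μS

493.3 μS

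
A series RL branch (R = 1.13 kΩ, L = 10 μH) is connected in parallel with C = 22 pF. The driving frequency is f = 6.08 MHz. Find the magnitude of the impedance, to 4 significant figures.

ω = 2πf = 3.82e+07 rad/s
X_L = ωL = 382.0 Ω
X_C = 1/(ωC) = 1190 Ω
Branch 1 (R+jX_L): Z₁ = 1130 + j382.0 Ω, |Z₁| = 1193 Ω
Branch 2 (−jX_C): Z₂ = −j1190 Ω
Parallel: Z = Z₁Z₂/(Z₁+Z₂), |Z| = 1022 Ω, ∠Z = -35.76°

1022 Ω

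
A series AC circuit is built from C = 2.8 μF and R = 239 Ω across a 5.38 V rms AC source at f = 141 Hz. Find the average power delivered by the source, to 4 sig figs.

31.50 mW

ω = 2πf = 885.9 rad/s
X_C = 1/(ωC) = 403.1 Ω
Z = 239.0 − j403.1 Ω
|Z| = √(239.0² + 403.1²) = 468.7 Ω
∠Z = arctan(-403.1/239.0) = -59.34°
I = V/|Z| = 11.48 mA
P = VI cos φ = 5.38 × 0.01148 × cos(-59.34°) = 31.50 mW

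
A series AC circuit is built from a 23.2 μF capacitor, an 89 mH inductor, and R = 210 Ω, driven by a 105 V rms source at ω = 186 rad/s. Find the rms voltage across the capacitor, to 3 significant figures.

X_L = ωL = 16.6 Ω
X_C = 1/(ωC) = 232 Ω
Net reactance X = X_L − X_C = -215 Ω
Z = 210 − j215 Ω
|Z| = √(210² + 215²) = 301 Ω
I = V/|Z| = 349 mA
V_C = I·|Z_C| = 0.349 × 232 = 80.9 V

80.9 V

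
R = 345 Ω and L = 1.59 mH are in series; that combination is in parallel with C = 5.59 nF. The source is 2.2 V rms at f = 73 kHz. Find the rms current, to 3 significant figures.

3.38 mA

ω = 2πf = 458700 rad/s
X_L = ωL = 729 Ω
X_C = 1/(ωC) = 390 Ω
Branch 1 (R+jX_L): Z₁ = 345 + j729 Ω, |Z₁| = 807 Ω
Branch 2 (−jX_C): Z₂ = −j390 Ω
Parallel: Z = Z₁Z₂/(Z₁+Z₂), |Z| = 650 Ω, ∠Z = -69.8°
I = V/|Z| = 2.2/650 = 3.38 mA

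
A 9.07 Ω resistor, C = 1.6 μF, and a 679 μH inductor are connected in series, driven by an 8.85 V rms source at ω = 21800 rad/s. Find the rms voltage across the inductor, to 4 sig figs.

X_L = ωL = 14.80 Ω
X_C = 1/(ωC) = 28.67 Ω
Net reactance X = X_L − X_C = -13.87 Ω
Z = 9.070 − j13.87 Ω
|Z| = √(9.070² + 13.87²) = 16.57 Ω
I = V/|Z| = 534.1 mA
V_L = I·|Z_L| = 0.5341 × 14.80 = 7.906 V

7.906 V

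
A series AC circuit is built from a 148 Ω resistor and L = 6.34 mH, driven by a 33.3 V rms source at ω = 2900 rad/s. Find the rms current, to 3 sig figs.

X_L = ωL = 18.4 Ω
Z = 148 + j18.4 Ω
|Z| = √(148² + 18.4²) = 149 Ω
I = V/|Z| = 33.3/149 = 223 mA

223 mA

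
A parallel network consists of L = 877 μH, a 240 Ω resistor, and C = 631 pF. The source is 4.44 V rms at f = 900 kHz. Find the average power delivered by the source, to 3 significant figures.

82.1 mW

ω = 2πf = 5.655e+06 rad/s
X_L = ωL = 4960 Ω
X_C = 1/(ωC) = 280 Ω
Parallel: admittances add. Y = 1/R + 1/(jωL) + jωC
Y = (0.00417 + j0.00337) S
|Y| = 0.00536 S → |Z| = 1/|Y| = 187 Ω, ∠Z = −∠Y = -38.9°
I = V/|Z| = 23.8 mA
P = VI cos φ = 4.44 × 0.0238 × cos(-38.9°) = 82.1 mW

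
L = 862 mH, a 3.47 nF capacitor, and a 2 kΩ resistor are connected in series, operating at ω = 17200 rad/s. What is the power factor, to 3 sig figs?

X_L = ωL = 14800 Ω
X_C = 1/(ωC) = 16800 Ω
Net reactance X = X_L − X_C = -1930 Ω
Z = 2000 − j1930 Ω
|Z| = √(2000² + 1930²) = 2780 Ω
∠Z = arctan(-1930/2000) = -44.0°
cos φ = cos(-44.0°) = 0.720

0.720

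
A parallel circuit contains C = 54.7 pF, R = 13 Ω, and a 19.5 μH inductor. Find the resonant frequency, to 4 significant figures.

ω₀ = 1/√(LC) = 1/√(1.95e-05 × 5.47e-11) = 3.062e+07 rad/s
f₀ = ω₀/(2π) = 4.873 MHz

4.873 MHz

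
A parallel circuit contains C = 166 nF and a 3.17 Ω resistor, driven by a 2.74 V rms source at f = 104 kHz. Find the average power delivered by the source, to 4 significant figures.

2.368 W

ω = 2πf = 653500 rad/s
X_C = 1/(ωC) = 9.219 Ω
Parallel: admittances add. Y = 1/R + jωC
Y = (0.3155 + j0.1085) S
|Y| = 0.3336 S → |Z| = 1/|Y| = 2.998 Ω, ∠Z = −∠Y = -18.98°
I = V/|Z| = 914.0 mA
P = VI cos φ = 2.74 × 0.9140 × cos(-18.98°) = 2.368 W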